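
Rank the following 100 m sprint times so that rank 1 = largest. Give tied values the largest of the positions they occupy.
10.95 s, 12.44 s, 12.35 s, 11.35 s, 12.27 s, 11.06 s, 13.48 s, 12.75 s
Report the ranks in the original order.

Sorted (descending): 13.48, 12.75, 12.44, 12.35, 12.27, 11.35, 11.06, 10.95
No ties — each value takes its position as its rank.

8, 3, 4, 6, 5, 7, 1, 2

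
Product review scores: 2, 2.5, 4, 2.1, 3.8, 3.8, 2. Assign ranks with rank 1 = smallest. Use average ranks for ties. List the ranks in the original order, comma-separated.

1.5, 4, 7, 3, 5.5, 5.5, 1.5

Sorted (ascending): 2, 2, 2.1, 2.5, 3.8, 3.8, 4
The 2 values of 2 occupy positions 1–2 → average rank (1+2)/2 = 1.5.
The 2 values of 3.8 occupy positions 5–6 → average rank (5+6)/2 = 5.5.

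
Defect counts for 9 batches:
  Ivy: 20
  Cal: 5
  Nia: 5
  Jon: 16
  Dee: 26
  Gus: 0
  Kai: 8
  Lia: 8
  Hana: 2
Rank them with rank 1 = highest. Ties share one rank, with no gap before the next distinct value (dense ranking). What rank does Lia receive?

4

Sorted (descending): 26, 20, 16, 8, 8, 5, 5, 2, 0
The 2 values of 8 share dense rank 4.
The 2 values of 5 share dense rank 5.
Remaining distinct values take the next consecutive integers.
Lia has value 8 → rank 4.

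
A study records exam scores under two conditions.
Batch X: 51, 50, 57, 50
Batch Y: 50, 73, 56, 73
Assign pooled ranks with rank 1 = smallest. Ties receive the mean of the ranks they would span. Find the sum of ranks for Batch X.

Sorted (ascending): 50, 50, 50, 51, 56, 57, 73, 73
The 3 values of 50 occupy positions 1–3 → average rank 2.
The 2 values of 73 occupy positions 7–8 → average rank (7+8)/2 = 7.5.
Batch X values → pooled ranks: 51→4, 50→2, 57→6, 50→2
Rank sum = 4 + 2 + 6 + 2 = 14

14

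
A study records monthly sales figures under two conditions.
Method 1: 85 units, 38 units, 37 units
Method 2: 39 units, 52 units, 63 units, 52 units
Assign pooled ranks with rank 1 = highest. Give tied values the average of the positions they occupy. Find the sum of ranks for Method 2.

14

Sorted (descending): 85, 63, 52, 52, 39, 38, 37
The 2 values of 52 occupy positions 3–4 → average rank (3+4)/2 = 3.5.
Method 2 values → pooled ranks: 39→5, 52→3.5, 63→2, 52→3.5
Rank sum = 5 + 3.5 + 2 + 3.5 = 14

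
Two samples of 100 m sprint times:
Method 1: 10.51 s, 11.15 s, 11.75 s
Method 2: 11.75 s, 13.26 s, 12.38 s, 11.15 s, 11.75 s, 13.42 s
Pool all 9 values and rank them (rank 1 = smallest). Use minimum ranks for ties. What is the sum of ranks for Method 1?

7

Sorted (ascending): 10.51, 11.15, 11.15, 11.75, 11.75, 11.75, 12.38, 13.26, 13.42
The 2 values of 11.15 occupy positions 2–3 → each gets rank 2.
The 3 values of 11.75 occupy positions 4–6 → each gets rank 4.
Method 1 values → pooled ranks: 10.51→1, 11.15→2, 11.75→4
Rank sum = 1 + 2 + 4 = 7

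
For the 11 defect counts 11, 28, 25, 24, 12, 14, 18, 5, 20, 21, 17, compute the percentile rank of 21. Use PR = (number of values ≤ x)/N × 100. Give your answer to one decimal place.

72.7

N = 11.
Strictly below 21: 7. Equal to 21: 1.
PR = 8/11 × 100 = 72.7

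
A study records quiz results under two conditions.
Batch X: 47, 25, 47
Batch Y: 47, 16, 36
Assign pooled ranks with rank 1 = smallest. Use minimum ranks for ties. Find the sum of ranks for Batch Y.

Sorted (ascending): 16, 25, 36, 47, 47, 47
The 3 values of 47 occupy positions 4–6 → each gets rank 4.
Batch Y values → pooled ranks: 47→4, 16→1, 36→3
Rank sum = 4 + 1 + 3 = 8

8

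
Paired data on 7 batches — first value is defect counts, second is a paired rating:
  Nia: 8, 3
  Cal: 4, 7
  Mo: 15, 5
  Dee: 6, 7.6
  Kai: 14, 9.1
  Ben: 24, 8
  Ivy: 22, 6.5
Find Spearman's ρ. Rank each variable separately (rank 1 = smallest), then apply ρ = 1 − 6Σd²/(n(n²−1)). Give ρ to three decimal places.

0.107

Ranks of variable 1: 3, 1, 5, 2, 4, 7, 6
Ranks of variable 2: 1, 4, 2, 5, 7, 6, 3
d = r₁ − r₂: 2, -3, 3, -3, -3, 1, 3
d²: 4, 9, 9, 9, 9, 1, 9; Σd² = 50
ρ = 1 − 6·50/(7·48) = 1 − 300/336 = 0.107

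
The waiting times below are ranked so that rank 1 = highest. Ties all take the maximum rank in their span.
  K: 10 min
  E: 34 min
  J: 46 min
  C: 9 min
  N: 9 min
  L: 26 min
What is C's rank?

6

Sorted (descending): 46, 34, 26, 10, 9, 9
The 2 values of 9 occupy positions 5–6 → each gets rank 6.
C has value 9 min → rank 6.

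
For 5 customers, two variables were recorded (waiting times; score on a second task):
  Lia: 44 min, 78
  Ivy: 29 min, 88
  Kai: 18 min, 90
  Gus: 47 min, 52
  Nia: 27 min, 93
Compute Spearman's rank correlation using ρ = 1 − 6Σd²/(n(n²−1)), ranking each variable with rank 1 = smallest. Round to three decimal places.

-0.900

Ranks of variable 1: 4, 3, 1, 5, 2
Ranks of variable 2: 2, 3, 4, 1, 5
d = r₁ − r₂: 2, 0, -3, 4, -3
d²: 4, 0, 9, 16, 9; Σd² = 38
ρ = 1 − 6·38/(5·24) = 1 − 228/120 = -0.900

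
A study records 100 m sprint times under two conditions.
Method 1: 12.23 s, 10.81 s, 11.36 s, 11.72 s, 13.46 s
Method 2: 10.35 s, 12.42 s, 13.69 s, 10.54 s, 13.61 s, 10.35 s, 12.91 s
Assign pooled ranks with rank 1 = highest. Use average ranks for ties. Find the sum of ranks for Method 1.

Sorted (descending): 13.69, 13.61, 13.46, 12.91, 12.42, 12.23, 11.72, 11.36, 10.81, 10.54, 10.35, 10.35
The 2 values of 10.35 occupy positions 11–12 → average rank (11+12)/2 = 11.5.
Method 1 values → pooled ranks: 12.23→6, 10.81→9, 11.36→8, 11.72→7, 13.46→3
Rank sum = 6 + 9 + 8 + 7 + 3 = 33

33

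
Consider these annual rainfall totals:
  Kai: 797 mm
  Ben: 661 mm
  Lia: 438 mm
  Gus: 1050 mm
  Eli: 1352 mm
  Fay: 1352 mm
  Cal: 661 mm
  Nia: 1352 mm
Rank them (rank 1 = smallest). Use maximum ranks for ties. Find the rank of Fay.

8

Sorted (ascending): 438, 661, 661, 797, 1050, 1352, 1352, 1352
The 2 values of 661 occupy positions 2–3 → each gets rank 3.
The 3 values of 1352 occupy positions 6–8 → each gets rank 8.
Fay has value 1352 mm → rank 8.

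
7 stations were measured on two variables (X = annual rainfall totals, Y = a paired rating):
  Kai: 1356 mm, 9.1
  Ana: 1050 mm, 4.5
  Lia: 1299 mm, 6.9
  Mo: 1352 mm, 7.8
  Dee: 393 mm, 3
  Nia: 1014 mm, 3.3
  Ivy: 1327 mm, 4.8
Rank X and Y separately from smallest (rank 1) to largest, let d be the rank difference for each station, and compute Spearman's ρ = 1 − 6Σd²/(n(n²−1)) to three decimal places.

Ranks of variable 1: 7, 3, 4, 6, 1, 2, 5
Ranks of variable 2: 7, 3, 5, 6, 1, 2, 4
d = r₁ − r₂: 0, 0, -1, 0, 0, 0, 1
d²: 0, 0, 1, 0, 0, 0, 1; Σd² = 2
ρ = 1 − 6·2/(7·48) = 1 − 12/336 = 0.964

0.964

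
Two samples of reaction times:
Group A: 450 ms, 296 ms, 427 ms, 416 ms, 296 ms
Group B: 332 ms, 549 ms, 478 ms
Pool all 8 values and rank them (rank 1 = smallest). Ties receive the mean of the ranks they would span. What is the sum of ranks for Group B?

Sorted (ascending): 296, 296, 332, 416, 427, 450, 478, 549
The 2 values of 296 occupy positions 1–2 → average rank (1+2)/2 = 1.5.
Group B values → pooled ranks: 332→3, 549→8, 478→7
Rank sum = 3 + 8 + 7 = 18

18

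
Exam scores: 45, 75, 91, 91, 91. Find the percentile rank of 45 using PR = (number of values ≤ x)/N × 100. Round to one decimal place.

20.0

N = 5.
Strictly below 45: 0. Equal to 45: 1.
PR = 1/5 × 100 = 20.0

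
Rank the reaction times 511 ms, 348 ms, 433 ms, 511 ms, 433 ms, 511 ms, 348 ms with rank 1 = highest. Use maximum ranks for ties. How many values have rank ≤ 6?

5

Sorted (descending): 511, 511, 511, 433, 433, 348, 348
The 3 values of 511 occupy positions 1–3 → each gets rank 3.
The 2 values of 433 occupy positions 4–5 → each gets rank 5.
The 2 values of 348 occupy positions 6–7 → each gets rank 7.
Ranks ≤ 6: {3, 3, 3, 5, 5} → 5 values.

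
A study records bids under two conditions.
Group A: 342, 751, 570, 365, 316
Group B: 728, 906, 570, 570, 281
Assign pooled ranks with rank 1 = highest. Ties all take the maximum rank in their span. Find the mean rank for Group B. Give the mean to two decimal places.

5.20

Sorted (descending): 906, 751, 728, 570, 570, 570, 365, 342, 316, 281
The 3 values of 570 occupy positions 4–6 → each gets rank 6.
Group B values → pooled ranks: 728→3, 906→1, 570→6, 570→6, 281→10
Mean rank = (3 + 1 + 6 + 6 + 10) / 5 = 5.20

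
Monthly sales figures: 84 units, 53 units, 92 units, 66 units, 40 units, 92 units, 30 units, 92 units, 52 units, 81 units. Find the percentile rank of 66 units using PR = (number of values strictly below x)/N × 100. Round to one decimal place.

N = 10.
Strictly below 66: 4. Equal to 66: 1.
PR = 4/10 × 100 = 40.0

40.0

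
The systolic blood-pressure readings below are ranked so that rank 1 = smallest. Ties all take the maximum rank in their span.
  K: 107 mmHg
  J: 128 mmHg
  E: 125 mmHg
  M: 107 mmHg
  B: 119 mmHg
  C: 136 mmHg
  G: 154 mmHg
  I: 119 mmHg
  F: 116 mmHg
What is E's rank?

6

Sorted (ascending): 107, 107, 116, 119, 119, 125, 128, 136, 154
The 2 values of 107 occupy positions 1–2 → each gets rank 2.
The 2 values of 119 occupy positions 4–5 → each gets rank 5.
E has value 125 mmHg → rank 6.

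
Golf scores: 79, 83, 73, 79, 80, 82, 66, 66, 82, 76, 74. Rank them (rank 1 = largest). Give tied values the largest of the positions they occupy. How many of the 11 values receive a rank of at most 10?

9

Sorted (descending): 83, 82, 82, 80, 79, 79, 76, 74, 73, 66, 66
The 2 values of 82 occupy positions 2–3 → each gets rank 3.
The 2 values of 79 occupy positions 5–6 → each gets rank 6.
The 2 values of 66 occupy positions 10–11 → each gets rank 11.
Ranks ≤ 10: {1, 3, 3, 4, 6, 6, 7, 8, 9} → 9 values.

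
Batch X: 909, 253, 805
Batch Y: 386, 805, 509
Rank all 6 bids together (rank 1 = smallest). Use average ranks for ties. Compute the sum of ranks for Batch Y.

9.5

Sorted (ascending): 253, 386, 509, 805, 805, 909
The 2 values of 805 occupy positions 4–5 → average rank (4+5)/2 = 4.5.
Batch Y values → pooled ranks: 386→2, 805→4.5, 509→3
Rank sum = 2 + 4.5 + 3 = 9.5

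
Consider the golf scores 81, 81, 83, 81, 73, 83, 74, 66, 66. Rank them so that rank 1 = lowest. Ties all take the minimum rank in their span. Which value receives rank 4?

74

Sorted (ascending): 66, 66, 73, 74, 81, 81, 81, 83, 83
The 2 values of 66 occupy positions 1–2 → each gets rank 1.
The 3 values of 81 occupy positions 5–7 → each gets rank 5.
The 2 values of 83 occupy positions 8–9 → each gets rank 8.
Rank 4 → value 74.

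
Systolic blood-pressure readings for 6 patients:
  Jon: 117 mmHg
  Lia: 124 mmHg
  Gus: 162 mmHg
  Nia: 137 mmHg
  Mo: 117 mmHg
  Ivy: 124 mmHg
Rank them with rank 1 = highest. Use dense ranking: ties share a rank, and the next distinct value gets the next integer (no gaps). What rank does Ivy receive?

3

Sorted (descending): 162, 137, 124, 124, 117, 117
The 2 values of 124 share dense rank 3.
The 2 values of 117 share dense rank 4.
Remaining distinct values take the next consecutive integers.
Ivy has value 124 mmHg → rank 3.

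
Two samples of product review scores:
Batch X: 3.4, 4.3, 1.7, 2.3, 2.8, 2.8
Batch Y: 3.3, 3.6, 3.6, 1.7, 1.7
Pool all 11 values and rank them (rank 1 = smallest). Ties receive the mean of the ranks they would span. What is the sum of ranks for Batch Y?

30

Sorted (ascending): 1.7, 1.7, 1.7, 2.3, 2.8, 2.8, 3.3, 3.4, 3.6, 3.6, 4.3
The 3 values of 1.7 occupy positions 1–3 → average rank 2.
The 2 values of 2.8 occupy positions 5–6 → average rank (5+6)/2 = 5.5.
The 2 values of 3.6 occupy positions 9–10 → average rank (9+10)/2 = 9.5.
Batch Y values → pooled ranks: 3.3→7, 3.6→9.5, 3.6→9.5, 1.7→2, 1.7→2
Rank sum = 7 + 9.5 + 9.5 + 2 + 2 = 30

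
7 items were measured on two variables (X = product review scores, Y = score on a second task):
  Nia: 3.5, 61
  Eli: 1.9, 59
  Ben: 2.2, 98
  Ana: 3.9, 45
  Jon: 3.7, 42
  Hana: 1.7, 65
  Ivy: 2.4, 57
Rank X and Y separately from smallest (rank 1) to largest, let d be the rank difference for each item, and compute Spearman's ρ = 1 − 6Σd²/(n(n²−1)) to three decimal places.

-0.714

Ranks of variable 1: 5, 2, 3, 7, 6, 1, 4
Ranks of variable 2: 5, 4, 7, 2, 1, 6, 3
d = r₁ − r₂: 0, -2, -4, 5, 5, -5, 1
d²: 0, 4, 16, 25, 25, 25, 1; Σd² = 96
ρ = 1 − 6·96/(7·48) = 1 − 576/336 = -0.714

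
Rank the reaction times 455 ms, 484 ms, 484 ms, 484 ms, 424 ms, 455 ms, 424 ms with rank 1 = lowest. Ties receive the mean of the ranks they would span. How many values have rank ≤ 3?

2

Sorted (ascending): 424, 424, 455, 455, 484, 484, 484
The 2 values of 424 occupy positions 1–2 → average rank (1+2)/2 = 1.5.
The 2 values of 455 occupy positions 3–4 → average rank (3+4)/2 = 3.5.
The 3 values of 484 occupy positions 5–7 → average rank 6.
Ranks ≤ 3: {1.5, 1.5} → 2 values.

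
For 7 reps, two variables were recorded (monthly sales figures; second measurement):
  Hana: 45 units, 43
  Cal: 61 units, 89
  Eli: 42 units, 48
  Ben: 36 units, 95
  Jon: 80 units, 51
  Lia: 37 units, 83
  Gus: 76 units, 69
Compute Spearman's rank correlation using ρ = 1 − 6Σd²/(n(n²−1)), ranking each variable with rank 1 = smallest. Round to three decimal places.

-0.357

Ranks of variable 1: 4, 5, 3, 1, 7, 2, 6
Ranks of variable 2: 1, 6, 2, 7, 3, 5, 4
d = r₁ − r₂: 3, -1, 1, -6, 4, -3, 2
d²: 9, 1, 1, 36, 16, 9, 4; Σd² = 76
ρ = 1 − 6·76/(7·48) = 1 − 456/336 = -0.357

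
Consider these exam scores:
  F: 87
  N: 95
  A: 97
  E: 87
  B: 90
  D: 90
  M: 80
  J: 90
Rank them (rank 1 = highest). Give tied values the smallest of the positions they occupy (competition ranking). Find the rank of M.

8

Sorted (descending): 97, 95, 90, 90, 90, 87, 87, 80
The 3 values of 90 occupy positions 3–5 → each gets rank 3.
The 2 values of 87 occupy positions 6–7 → each gets rank 6.
M has value 80 → rank 8.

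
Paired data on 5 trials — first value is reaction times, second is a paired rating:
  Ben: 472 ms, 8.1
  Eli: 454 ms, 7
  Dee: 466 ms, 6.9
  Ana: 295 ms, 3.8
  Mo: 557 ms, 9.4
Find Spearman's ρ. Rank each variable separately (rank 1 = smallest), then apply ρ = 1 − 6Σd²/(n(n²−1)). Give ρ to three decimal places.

Ranks of variable 1: 4, 2, 3, 1, 5
Ranks of variable 2: 4, 3, 2, 1, 5
d = r₁ − r₂: 0, -1, 1, 0, 0
d²: 0, 1, 1, 0, 0; Σd² = 2
ρ = 1 − 6·2/(5·24) = 1 − 12/120 = 0.900

0.900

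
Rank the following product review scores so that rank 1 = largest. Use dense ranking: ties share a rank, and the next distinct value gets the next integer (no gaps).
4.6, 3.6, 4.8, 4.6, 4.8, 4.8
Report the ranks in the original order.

2, 3, 1, 2, 1, 1

Sorted (descending): 4.8, 4.8, 4.8, 4.6, 4.6, 3.6
The 3 values of 4.8 share dense rank 1.
The 2 values of 4.6 share dense rank 2.
Remaining distinct values take the next consecutive integers.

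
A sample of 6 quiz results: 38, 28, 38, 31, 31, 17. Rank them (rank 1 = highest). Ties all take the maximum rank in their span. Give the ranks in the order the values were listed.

2, 5, 2, 4, 4, 6

Sorted (descending): 38, 38, 31, 31, 28, 17
The 2 values of 38 occupy positions 1–2 → each gets rank 2.
The 2 values of 31 occupy positions 3–4 → each gets rank 4.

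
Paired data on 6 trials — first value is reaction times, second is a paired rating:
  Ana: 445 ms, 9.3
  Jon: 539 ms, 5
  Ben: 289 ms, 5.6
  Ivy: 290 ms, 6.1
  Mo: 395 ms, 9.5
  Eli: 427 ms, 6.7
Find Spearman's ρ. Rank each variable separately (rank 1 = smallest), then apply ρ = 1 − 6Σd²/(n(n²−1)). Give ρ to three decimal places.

-0.029

Ranks of variable 1: 5, 6, 1, 2, 3, 4
Ranks of variable 2: 5, 1, 2, 3, 6, 4
d = r₁ − r₂: 0, 5, -1, -1, -3, 0
d²: 0, 25, 1, 1, 9, 0; Σd² = 36
ρ = 1 − 6·36/(6·35) = 1 − 216/210 = -0.029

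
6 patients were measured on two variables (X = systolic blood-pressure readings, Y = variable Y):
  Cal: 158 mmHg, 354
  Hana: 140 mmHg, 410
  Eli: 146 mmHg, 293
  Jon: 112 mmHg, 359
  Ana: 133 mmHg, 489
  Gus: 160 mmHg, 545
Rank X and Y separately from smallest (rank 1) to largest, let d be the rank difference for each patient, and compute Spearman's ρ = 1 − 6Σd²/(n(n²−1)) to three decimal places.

0.086

Ranks of variable 1: 5, 3, 4, 1, 2, 6
Ranks of variable 2: 2, 4, 1, 3, 5, 6
d = r₁ − r₂: 3, -1, 3, -2, -3, 0
d²: 9, 1, 9, 4, 9, 0; Σd² = 32
ρ = 1 − 6·32/(6·35) = 1 − 192/210 = 0.086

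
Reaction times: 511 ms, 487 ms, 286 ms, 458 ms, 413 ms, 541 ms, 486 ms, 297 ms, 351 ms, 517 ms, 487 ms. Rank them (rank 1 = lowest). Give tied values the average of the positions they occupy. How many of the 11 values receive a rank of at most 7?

Sorted (ascending): 286, 297, 351, 413, 458, 486, 487, 487, 511, 517, 541
The 2 values of 487 occupy positions 7–8 → average rank (7+8)/2 = 7.5.
Ranks ≤ 7: {1, 2, 3, 4, 5, 6} → 6 values.

6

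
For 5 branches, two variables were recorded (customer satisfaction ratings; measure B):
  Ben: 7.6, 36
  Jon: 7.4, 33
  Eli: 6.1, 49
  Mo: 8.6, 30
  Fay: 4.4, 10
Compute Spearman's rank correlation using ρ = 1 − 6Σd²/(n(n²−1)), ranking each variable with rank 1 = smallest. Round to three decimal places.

Ranks of variable 1: 4, 3, 2, 5, 1
Ranks of variable 2: 4, 3, 5, 2, 1
d = r₁ − r₂: 0, 0, -3, 3, 0
d²: 0, 0, 9, 9, 0; Σd² = 18
ρ = 1 − 6·18/(5·24) = 1 − 108/120 = 0.100

0.100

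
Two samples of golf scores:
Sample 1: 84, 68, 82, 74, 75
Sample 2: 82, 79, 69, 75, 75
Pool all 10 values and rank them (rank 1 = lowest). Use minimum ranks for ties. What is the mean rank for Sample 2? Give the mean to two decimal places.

5.00

Sorted (ascending): 68, 69, 74, 75, 75, 75, 79, 82, 82, 84
The 3 values of 75 occupy positions 4–6 → each gets rank 4.
The 2 values of 82 occupy positions 8–9 → each gets rank 8.
Sample 2 values → pooled ranks: 82→8, 79→7, 69→2, 75→4, 75→4
Mean rank = (8 + 7 + 2 + 4 + 4) / 5 = 5.00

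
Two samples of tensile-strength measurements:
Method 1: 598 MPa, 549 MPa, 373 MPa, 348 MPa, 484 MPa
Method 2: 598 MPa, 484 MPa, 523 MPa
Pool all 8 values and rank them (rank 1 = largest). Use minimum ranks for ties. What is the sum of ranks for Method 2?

Sorted (descending): 598, 598, 549, 523, 484, 484, 373, 348
The 2 values of 598 occupy positions 1–2 → each gets rank 1.
The 2 values of 484 occupy positions 5–6 → each gets rank 5.
Method 2 values → pooled ranks: 598→1, 484→5, 523→4
Rank sum = 1 + 5 + 4 = 10

10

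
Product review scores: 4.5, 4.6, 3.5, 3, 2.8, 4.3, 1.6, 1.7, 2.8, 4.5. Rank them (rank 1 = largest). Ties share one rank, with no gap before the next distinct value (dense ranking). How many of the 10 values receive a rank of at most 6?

8

Sorted (descending): 4.6, 4.5, 4.5, 4.3, 3.5, 3, 2.8, 2.8, 1.7, 1.6
The 2 values of 4.5 share dense rank 2.
The 2 values of 2.8 share dense rank 6.
Remaining distinct values take the next consecutive integers.
Ranks ≤ 6: {1, 2, 2, 3, 4, 5, 6, 6} → 8 values.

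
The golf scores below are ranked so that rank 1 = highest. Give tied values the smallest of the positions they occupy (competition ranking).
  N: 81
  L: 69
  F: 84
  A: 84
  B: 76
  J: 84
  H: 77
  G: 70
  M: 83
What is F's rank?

1

Sorted (descending): 84, 84, 84, 83, 81, 77, 76, 70, 69
The 3 values of 84 occupy positions 1–3 → each gets rank 1.
F has value 84 → rank 1.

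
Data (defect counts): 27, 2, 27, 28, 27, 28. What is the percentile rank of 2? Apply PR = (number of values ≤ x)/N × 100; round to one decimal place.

16.7

N = 6.
Strictly below 2: 0. Equal to 2: 1.
PR = 1/6 × 100 = 16.7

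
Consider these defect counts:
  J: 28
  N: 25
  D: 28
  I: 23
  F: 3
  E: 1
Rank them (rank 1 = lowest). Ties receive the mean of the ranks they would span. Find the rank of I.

3

Sorted (ascending): 1, 3, 23, 25, 28, 28
The 2 values of 28 occupy positions 5–6 → average rank (5+6)/2 = 5.5.
I has value 23 → rank 3.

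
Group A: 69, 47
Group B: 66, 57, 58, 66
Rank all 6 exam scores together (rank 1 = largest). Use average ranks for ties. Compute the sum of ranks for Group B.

14

Sorted (descending): 69, 66, 66, 58, 57, 47
The 2 values of 66 occupy positions 2–3 → average rank (2+3)/2 = 2.5.
Group B values → pooled ranks: 66→2.5, 57→5, 58→4, 66→2.5
Rank sum = 2.5 + 5 + 4 + 2.5 = 14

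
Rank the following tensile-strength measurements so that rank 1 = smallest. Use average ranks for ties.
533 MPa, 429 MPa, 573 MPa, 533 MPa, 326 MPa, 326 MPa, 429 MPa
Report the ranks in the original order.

Sorted (ascending): 326, 326, 429, 429, 533, 533, 573
The 2 values of 326 occupy positions 1–2 → average rank (1+2)/2 = 1.5.
The 2 values of 429 occupy positions 3–4 → average rank (3+4)/2 = 3.5.
The 2 values of 533 occupy positions 5–6 → average rank (5+6)/2 = 5.5.

5.5, 3.5, 7, 5.5, 1.5, 1.5, 3.5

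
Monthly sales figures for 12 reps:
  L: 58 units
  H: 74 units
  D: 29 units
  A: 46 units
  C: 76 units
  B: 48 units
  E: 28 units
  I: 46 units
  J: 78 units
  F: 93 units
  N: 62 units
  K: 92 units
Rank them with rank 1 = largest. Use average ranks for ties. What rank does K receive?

Sorted (descending): 93, 92, 78, 76, 74, 62, 58, 48, 46, 46, 29, 28
The 2 values of 46 occupy positions 9–10 → average rank (9+10)/2 = 9.5.
K has value 92 units → rank 2.

2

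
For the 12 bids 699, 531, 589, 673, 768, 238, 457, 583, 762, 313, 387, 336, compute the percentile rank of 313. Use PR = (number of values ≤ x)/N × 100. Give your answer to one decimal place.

N = 12.
Strictly below 313: 1. Equal to 313: 1.
PR = 2/12 × 100 = 16.7

16.7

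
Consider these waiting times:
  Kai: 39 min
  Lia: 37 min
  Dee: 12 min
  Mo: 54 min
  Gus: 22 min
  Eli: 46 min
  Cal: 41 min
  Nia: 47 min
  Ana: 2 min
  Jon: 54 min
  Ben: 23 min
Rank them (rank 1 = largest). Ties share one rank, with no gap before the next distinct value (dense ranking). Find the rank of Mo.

Sorted (descending): 54, 54, 47, 46, 41, 39, 37, 23, 22, 12, 2
The 2 values of 54 share dense rank 1.
Remaining distinct values take the next consecutive integers.
Mo has value 54 min → rank 1.

1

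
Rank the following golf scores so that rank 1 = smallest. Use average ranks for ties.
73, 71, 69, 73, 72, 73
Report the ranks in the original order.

Sorted (ascending): 69, 71, 72, 73, 73, 73
The 3 values of 73 occupy positions 4–6 → average rank 5.

5, 2, 1, 5, 3, 5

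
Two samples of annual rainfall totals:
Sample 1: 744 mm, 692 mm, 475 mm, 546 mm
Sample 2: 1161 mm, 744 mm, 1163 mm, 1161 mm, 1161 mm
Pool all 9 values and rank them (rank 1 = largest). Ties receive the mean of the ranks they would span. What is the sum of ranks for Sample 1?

29.5

Sorted (descending): 1163, 1161, 1161, 1161, 744, 744, 692, 546, 475
The 3 values of 1161 occupy positions 2–4 → average rank 3.
The 2 values of 744 occupy positions 5–6 → average rank (5+6)/2 = 5.5.
Sample 1 values → pooled ranks: 744→5.5, 692→7, 475→9, 546→8
Rank sum = 5.5 + 7 + 9 + 8 = 29.5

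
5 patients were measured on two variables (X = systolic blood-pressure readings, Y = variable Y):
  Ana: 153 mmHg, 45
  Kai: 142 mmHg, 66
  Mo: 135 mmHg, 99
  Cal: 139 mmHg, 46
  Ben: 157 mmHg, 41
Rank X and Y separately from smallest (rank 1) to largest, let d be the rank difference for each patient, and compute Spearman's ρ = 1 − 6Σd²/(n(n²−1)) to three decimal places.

Ranks of variable 1: 4, 3, 1, 2, 5
Ranks of variable 2: 2, 4, 5, 3, 1
d = r₁ − r₂: 2, -1, -4, -1, 4
d²: 4, 1, 16, 1, 16; Σd² = 38
ρ = 1 − 6·38/(5·24) = 1 − 228/120 = -0.900

-0.900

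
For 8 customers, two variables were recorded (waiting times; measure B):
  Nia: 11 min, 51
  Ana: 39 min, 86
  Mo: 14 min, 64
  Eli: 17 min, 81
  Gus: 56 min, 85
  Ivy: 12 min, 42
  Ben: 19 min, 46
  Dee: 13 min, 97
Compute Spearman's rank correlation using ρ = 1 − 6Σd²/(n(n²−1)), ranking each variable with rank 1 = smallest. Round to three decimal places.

Ranks of variable 1: 1, 7, 4, 5, 8, 2, 6, 3
Ranks of variable 2: 3, 7, 4, 5, 6, 1, 2, 8
d = r₁ − r₂: -2, 0, 0, 0, 2, 1, 4, -5
d²: 4, 0, 0, 0, 4, 1, 16, 25; Σd² = 50
ρ = 1 − 6·50/(8·63) = 1 − 300/504 = 0.405

0.405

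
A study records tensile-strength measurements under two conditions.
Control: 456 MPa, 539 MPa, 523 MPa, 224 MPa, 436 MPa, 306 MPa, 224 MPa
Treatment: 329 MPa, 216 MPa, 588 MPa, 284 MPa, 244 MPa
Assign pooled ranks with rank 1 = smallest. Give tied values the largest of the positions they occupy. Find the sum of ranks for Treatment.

29

Sorted (ascending): 216, 224, 224, 244, 284, 306, 329, 436, 456, 523, 539, 588
The 2 values of 224 occupy positions 2–3 → each gets rank 3.
Treatment values → pooled ranks: 329→7, 216→1, 588→12, 284→5, 244→4
Rank sum = 7 + 1 + 12 + 5 + 4 = 29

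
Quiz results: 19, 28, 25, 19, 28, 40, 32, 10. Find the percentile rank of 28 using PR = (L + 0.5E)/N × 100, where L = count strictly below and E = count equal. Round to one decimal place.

N = 8.
Strictly below 28: 4. Equal to 28: 2.
PR = (4 + 0.5·2)/8 × 100 = 62.5

62.5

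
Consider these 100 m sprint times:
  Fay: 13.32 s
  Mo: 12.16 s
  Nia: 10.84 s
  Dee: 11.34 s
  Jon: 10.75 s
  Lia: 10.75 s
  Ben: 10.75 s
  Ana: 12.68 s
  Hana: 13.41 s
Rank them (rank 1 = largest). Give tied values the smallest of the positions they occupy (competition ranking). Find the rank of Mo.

Sorted (descending): 13.41, 13.32, 12.68, 12.16, 11.34, 10.84, 10.75, 10.75, 10.75
The 3 values of 10.75 occupy positions 7–9 → each gets rank 7.
Mo has value 12.16 s → rank 4.

4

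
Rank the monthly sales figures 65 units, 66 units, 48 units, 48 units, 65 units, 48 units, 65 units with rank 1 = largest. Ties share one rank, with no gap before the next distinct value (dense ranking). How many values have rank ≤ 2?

Sorted (descending): 66, 65, 65, 65, 48, 48, 48
The 3 values of 65 share dense rank 2.
The 3 values of 48 share dense rank 3.
Remaining distinct values take the next consecutive integers.
Ranks ≤ 2: {1, 2, 2, 2} → 4 values.

4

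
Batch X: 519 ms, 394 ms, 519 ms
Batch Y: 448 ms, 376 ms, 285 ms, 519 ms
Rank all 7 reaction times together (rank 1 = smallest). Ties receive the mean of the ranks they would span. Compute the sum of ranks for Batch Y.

Sorted (ascending): 285, 376, 394, 448, 519, 519, 519
The 3 values of 519 occupy positions 5–7 → average rank 6.
Batch Y values → pooled ranks: 448→4, 376→2, 285→1, 519→6
Rank sum = 4 + 2 + 1 + 6 = 13

13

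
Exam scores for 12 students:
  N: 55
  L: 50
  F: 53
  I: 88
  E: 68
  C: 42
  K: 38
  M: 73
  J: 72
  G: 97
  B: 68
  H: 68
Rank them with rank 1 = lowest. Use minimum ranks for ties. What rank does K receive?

Sorted (ascending): 38, 42, 50, 53, 55, 68, 68, 68, 72, 73, 88, 97
The 3 values of 68 occupy positions 6–8 → each gets rank 6.
K has value 38 → rank 1.

1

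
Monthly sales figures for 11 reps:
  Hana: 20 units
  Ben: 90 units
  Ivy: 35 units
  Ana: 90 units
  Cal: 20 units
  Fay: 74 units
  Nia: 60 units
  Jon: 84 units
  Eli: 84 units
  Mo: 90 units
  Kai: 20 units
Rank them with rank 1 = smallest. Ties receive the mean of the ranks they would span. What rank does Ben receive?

Sorted (ascending): 20, 20, 20, 35, 60, 74, 84, 84, 90, 90, 90
The 3 values of 20 occupy positions 1–3 → average rank 2.
The 2 values of 84 occupy positions 7–8 → average rank (7+8)/2 = 7.5.
The 3 values of 90 occupy positions 9–11 → average rank 10.
Ben has value 90 units → rank 10.

10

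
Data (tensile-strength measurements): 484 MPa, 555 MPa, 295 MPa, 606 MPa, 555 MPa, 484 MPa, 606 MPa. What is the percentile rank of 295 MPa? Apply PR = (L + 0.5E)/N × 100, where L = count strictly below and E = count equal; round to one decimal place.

7.1

N = 7.
Strictly below 295: 0. Equal to 295: 1.
PR = (0 + 0.5·1)/7 × 100 = 7.1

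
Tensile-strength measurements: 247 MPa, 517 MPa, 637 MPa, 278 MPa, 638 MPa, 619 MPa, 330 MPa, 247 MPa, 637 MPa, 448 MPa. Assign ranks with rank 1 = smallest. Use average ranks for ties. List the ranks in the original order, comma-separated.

Sorted (ascending): 247, 247, 278, 330, 448, 517, 619, 637, 637, 638
The 2 values of 247 occupy positions 1–2 → average rank (1+2)/2 = 1.5.
The 2 values of 637 occupy positions 8–9 → average rank (8+9)/2 = 8.5.

1.5, 6, 8.5, 3, 10, 7, 4, 1.5, 8.5, 5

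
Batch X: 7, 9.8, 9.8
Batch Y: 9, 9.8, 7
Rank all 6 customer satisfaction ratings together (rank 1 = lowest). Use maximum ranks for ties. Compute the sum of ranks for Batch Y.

11

Sorted (ascending): 7, 7, 9, 9.8, 9.8, 9.8
The 2 values of 7 occupy positions 1–2 → each gets rank 2.
The 3 values of 9.8 occupy positions 4–6 → each gets rank 6.
Batch Y values → pooled ranks: 9→3, 9.8→6, 7→2
Rank sum = 3 + 6 + 2 = 11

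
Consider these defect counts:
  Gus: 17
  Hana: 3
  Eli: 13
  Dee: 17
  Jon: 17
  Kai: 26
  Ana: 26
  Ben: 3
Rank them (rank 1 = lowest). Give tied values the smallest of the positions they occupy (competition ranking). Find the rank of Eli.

Sorted (ascending): 3, 3, 13, 17, 17, 17, 26, 26
The 2 values of 3 occupy positions 1–2 → each gets rank 1.
The 3 values of 17 occupy positions 4–6 → each gets rank 4.
The 2 values of 26 occupy positions 7–8 → each gets rank 7.
Eli has value 13 → rank 3.

3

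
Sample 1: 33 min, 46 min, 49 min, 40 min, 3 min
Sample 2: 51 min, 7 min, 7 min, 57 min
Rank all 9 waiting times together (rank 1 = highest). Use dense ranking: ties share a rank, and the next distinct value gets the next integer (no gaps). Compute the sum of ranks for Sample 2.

17

Sorted (descending): 57, 51, 49, 46, 40, 33, 7, 7, 3
The 2 values of 7 share dense rank 7.
Remaining distinct values take the next consecutive integers.
Sample 2 values → pooled ranks: 51→2, 7→7, 7→7, 57→1
Rank sum = 2 + 7 + 7 + 1 = 17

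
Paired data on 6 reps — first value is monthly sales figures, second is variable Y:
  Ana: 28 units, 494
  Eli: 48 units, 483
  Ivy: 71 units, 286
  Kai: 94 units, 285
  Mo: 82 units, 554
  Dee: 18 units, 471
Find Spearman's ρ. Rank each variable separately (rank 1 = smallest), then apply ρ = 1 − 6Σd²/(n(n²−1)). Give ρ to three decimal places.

Ranks of variable 1: 2, 3, 4, 6, 5, 1
Ranks of variable 2: 5, 4, 2, 1, 6, 3
d = r₁ − r₂: -3, -1, 2, 5, -1, -2
d²: 9, 1, 4, 25, 1, 4; Σd² = 44
ρ = 1 − 6·44/(6·35) = 1 − 264/210 = -0.257

-0.257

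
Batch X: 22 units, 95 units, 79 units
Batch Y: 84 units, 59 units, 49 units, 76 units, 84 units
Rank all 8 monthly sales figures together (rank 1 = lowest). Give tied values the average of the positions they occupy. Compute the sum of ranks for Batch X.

14

Sorted (ascending): 22, 49, 59, 76, 79, 84, 84, 95
The 2 values of 84 occupy positions 6–7 → average rank (6+7)/2 = 6.5.
Batch X values → pooled ranks: 22→1, 95→8, 79→5
Rank sum = 1 + 8 + 5 = 14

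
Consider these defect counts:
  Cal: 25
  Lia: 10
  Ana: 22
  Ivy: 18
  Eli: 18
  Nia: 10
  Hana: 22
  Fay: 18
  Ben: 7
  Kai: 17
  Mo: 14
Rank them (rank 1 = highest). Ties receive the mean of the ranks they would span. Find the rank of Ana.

Sorted (descending): 25, 22, 22, 18, 18, 18, 17, 14, 10, 10, 7
The 2 values of 22 occupy positions 2–3 → average rank (2+3)/2 = 2.5.
The 3 values of 18 occupy positions 4–6 → average rank 5.
The 2 values of 10 occupy positions 9–10 → average rank (9+10)/2 = 9.5.
Ana has value 22 → rank 2.5.

2.5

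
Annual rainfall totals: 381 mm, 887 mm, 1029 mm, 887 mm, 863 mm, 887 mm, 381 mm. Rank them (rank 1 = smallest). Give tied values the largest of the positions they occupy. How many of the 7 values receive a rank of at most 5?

3

Sorted (ascending): 381, 381, 863, 887, 887, 887, 1029
The 2 values of 381 occupy positions 1–2 → each gets rank 2.
The 3 values of 887 occupy positions 4–6 → each gets rank 6.
Ranks ≤ 5: {2, 2, 3} → 3 values.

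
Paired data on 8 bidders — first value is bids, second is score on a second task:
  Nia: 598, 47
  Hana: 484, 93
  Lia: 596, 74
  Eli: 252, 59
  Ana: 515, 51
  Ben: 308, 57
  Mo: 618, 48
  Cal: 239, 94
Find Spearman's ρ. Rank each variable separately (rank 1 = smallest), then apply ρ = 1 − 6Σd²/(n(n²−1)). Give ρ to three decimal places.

Ranks of variable 1: 7, 4, 6, 2, 5, 3, 8, 1
Ranks of variable 2: 1, 7, 6, 5, 3, 4, 2, 8
d = r₁ − r₂: 6, -3, 0, -3, 2, -1, 6, -7
d²: 36, 9, 0, 9, 4, 1, 36, 49; Σd² = 144
ρ = 1 − 6·144/(8·63) = 1 − 864/504 = -0.714

-0.714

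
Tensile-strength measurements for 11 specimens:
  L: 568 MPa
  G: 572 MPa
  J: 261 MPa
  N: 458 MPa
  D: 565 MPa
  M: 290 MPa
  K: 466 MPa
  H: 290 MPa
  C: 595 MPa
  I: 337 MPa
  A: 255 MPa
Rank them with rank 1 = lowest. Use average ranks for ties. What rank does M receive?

Sorted (ascending): 255, 261, 290, 290, 337, 458, 466, 565, 568, 572, 595
The 2 values of 290 occupy positions 3–4 → average rank (3+4)/2 = 3.5.
M has value 290 MPa → rank 3.5.

3.5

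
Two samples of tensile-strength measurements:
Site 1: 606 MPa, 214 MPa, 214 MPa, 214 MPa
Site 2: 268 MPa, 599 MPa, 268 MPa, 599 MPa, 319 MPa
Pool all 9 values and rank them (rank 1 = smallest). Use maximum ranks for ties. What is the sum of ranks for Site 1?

Sorted (ascending): 214, 214, 214, 268, 268, 319, 599, 599, 606
The 3 values of 214 occupy positions 1–3 → each gets rank 3.
The 2 values of 268 occupy positions 4–5 → each gets rank 5.
The 2 values of 599 occupy positions 7–8 → each gets rank 8.
Site 1 values → pooled ranks: 606→9, 214→3, 214→3, 214→3
Rank sum = 9 + 3 + 3 + 3 = 18

18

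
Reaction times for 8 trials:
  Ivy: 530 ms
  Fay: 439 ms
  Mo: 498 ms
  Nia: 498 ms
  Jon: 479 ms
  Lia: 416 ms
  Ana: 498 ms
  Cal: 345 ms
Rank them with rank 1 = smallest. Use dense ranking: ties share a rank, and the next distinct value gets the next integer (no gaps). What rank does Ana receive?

5

Sorted (ascending): 345, 416, 439, 479, 498, 498, 498, 530
The 3 values of 498 share dense rank 5.
Remaining distinct values take the next consecutive integers.
Ana has value 498 ms → rank 5.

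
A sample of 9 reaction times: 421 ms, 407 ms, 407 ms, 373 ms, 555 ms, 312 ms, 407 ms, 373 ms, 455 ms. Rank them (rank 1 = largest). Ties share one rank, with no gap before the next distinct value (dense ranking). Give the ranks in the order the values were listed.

Sorted (descending): 555, 455, 421, 407, 407, 407, 373, 373, 312
The 3 values of 407 share dense rank 4.
The 2 values of 373 share dense rank 5.
Remaining distinct values take the next consecutive integers.

3, 4, 4, 5, 1, 6, 4, 5, 2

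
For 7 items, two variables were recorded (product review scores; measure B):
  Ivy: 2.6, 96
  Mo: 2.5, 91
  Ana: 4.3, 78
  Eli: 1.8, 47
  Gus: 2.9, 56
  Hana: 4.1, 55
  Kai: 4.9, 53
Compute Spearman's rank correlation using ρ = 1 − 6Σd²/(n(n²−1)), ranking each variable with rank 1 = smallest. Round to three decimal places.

-0.107

Ranks of variable 1: 3, 2, 6, 1, 4, 5, 7
Ranks of variable 2: 7, 6, 5, 1, 4, 3, 2
d = r₁ − r₂: -4, -4, 1, 0, 0, 2, 5
d²: 16, 16, 1, 0, 0, 4, 25; Σd² = 62
ρ = 1 − 6·62/(7·48) = 1 − 372/336 = -0.107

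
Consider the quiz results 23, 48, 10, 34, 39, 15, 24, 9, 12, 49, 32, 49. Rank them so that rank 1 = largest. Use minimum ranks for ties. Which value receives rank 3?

Sorted (descending): 49, 49, 48, 39, 34, 32, 24, 23, 15, 12, 10, 9
The 2 values of 49 occupy positions 1–2 → each gets rank 1.
Rank 3 → value 48.

48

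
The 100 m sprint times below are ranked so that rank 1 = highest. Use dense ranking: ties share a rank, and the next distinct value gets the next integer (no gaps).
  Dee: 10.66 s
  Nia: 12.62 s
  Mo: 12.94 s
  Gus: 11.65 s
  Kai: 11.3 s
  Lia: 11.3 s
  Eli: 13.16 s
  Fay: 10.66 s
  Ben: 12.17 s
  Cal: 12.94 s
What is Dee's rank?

Sorted (descending): 13.16, 12.94, 12.94, 12.62, 12.17, 11.65, 11.3, 11.3, 10.66, 10.66
The 2 values of 12.94 share dense rank 2.
The 2 values of 11.3 share dense rank 6.
The 2 values of 10.66 share dense rank 7.
Remaining distinct values take the next consecutive integers.
Dee has value 10.66 s → rank 7.

7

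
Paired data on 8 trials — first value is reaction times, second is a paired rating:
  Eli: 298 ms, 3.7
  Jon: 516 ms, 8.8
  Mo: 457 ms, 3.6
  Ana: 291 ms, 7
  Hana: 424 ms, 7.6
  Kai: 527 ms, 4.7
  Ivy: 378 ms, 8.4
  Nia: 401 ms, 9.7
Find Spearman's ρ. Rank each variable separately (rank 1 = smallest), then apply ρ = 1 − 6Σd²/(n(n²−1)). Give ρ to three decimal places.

Ranks of variable 1: 2, 7, 6, 1, 5, 8, 3, 4
Ranks of variable 2: 2, 7, 1, 4, 5, 3, 6, 8
d = r₁ − r₂: 0, 0, 5, -3, 0, 5, -3, -4
d²: 0, 0, 25, 9, 0, 25, 9, 16; Σd² = 84
ρ = 1 − 6·84/(8·63) = 1 − 504/504 = 0.000

0.000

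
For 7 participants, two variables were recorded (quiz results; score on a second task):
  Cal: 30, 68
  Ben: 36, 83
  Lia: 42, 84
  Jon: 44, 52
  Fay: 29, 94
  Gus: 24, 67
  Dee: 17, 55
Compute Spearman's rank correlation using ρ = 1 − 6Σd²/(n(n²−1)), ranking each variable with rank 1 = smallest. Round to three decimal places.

Ranks of variable 1: 4, 5, 6, 7, 3, 2, 1
Ranks of variable 2: 4, 5, 6, 1, 7, 3, 2
d = r₁ − r₂: 0, 0, 0, 6, -4, -1, -1
d²: 0, 0, 0, 36, 16, 1, 1; Σd² = 54
ρ = 1 − 6·54/(7·48) = 1 − 324/336 = 0.036

0.036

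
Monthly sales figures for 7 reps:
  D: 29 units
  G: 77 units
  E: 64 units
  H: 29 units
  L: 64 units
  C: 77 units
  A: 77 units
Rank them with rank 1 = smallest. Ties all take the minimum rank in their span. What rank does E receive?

3

Sorted (ascending): 29, 29, 64, 64, 77, 77, 77
The 2 values of 29 occupy positions 1–2 → each gets rank 1.
The 2 values of 64 occupy positions 3–4 → each gets rank 3.
The 3 values of 77 occupy positions 5–7 → each gets rank 5.
E has value 64 units → rank 3.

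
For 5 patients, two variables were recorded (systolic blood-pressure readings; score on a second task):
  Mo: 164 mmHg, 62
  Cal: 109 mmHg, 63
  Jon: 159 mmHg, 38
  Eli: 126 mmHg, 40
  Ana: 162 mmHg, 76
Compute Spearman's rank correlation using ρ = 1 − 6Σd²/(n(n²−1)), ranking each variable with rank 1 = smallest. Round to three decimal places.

Ranks of variable 1: 5, 1, 3, 2, 4
Ranks of variable 2: 3, 4, 1, 2, 5
d = r₁ − r₂: 2, -3, 2, 0, -1
d²: 4, 9, 4, 0, 1; Σd² = 18
ρ = 1 − 6·18/(5·24) = 1 − 108/120 = 0.100

0.100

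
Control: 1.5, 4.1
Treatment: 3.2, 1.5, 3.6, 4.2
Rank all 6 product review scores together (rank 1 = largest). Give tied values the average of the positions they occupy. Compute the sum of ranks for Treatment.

13.5

Sorted (descending): 4.2, 4.1, 3.6, 3.2, 1.5, 1.5
The 2 values of 1.5 occupy positions 5–6 → average rank (5+6)/2 = 5.5.
Treatment values → pooled ranks: 3.2→4, 1.5→5.5, 3.6→3, 4.2→1
Rank sum = 4 + 5.5 + 3 + 1 = 13.5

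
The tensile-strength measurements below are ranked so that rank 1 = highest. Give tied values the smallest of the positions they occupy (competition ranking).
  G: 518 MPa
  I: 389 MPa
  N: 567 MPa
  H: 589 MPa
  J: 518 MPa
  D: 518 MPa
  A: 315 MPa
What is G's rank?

3

Sorted (descending): 589, 567, 518, 518, 518, 389, 315
The 3 values of 518 occupy positions 3–5 → each gets rank 3.
G has value 518 MPa → rank 3.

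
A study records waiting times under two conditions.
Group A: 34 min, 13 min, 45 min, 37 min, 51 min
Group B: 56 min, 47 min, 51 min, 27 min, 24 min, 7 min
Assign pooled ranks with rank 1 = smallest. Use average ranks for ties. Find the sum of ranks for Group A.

29.5

Sorted (ascending): 7, 13, 24, 27, 34, 37, 45, 47, 51, 51, 56
The 2 values of 51 occupy positions 9–10 → average rank (9+10)/2 = 9.5.
Group A values → pooled ranks: 34→5, 13→2, 45→7, 37→6, 51→9.5
Rank sum = 5 + 2 + 7 + 6 + 9.5 = 29.5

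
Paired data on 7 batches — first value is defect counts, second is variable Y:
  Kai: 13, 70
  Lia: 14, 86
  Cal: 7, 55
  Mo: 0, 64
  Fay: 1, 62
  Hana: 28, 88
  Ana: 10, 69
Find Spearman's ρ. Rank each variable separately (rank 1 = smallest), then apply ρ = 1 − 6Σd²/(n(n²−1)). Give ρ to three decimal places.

Ranks of variable 1: 5, 6, 3, 1, 2, 7, 4
Ranks of variable 2: 5, 6, 1, 3, 2, 7, 4
d = r₁ − r₂: 0, 0, 2, -2, 0, 0, 0
d²: 0, 0, 4, 4, 0, 0, 0; Σd² = 8
ρ = 1 − 6·8/(7·48) = 1 − 48/336 = 0.857

0.857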